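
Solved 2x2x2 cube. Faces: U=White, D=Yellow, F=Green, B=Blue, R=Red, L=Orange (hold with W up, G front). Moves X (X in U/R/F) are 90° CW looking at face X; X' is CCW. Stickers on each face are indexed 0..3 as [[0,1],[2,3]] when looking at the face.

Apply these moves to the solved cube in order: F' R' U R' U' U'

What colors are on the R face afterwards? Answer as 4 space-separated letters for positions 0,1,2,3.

Answer: G W Y Y

Derivation:
After move 1 (F'): F=GGGG U=WWRR R=YRYR D=OOYY L=OWOW
After move 2 (R'): R=RRYY U=WBRB F=GWGR D=OGYG B=YBOB
After move 3 (U): U=RWBB F=RRGR R=YBYY B=OWOB L=GWOW
After move 4 (R'): R=BYYY U=ROBO F=RWGB D=ORYR B=GWGB
After move 5 (U'): U=OORB F=GWGB R=RWYY B=BYGB L=GWOW
After move 6 (U'): U=OBOR F=GWGB R=GWYY B=RWGB L=BYOW
Query: R face = GWYY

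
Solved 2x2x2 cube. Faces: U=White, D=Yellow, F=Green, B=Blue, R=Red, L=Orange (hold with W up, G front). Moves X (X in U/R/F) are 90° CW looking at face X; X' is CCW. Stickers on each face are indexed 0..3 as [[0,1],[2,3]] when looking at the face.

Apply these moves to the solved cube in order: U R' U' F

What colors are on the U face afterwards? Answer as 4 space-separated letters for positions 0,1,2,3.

After move 1 (U): U=WWWW F=RRGG R=BBRR B=OOBB L=GGOO
After move 2 (R'): R=BRBR U=WBWO F=RWGW D=YRYG B=YOYB
After move 3 (U'): U=BOWW F=GGGW R=RWBR B=BRYB L=YOOO
After move 4 (F): F=GGWG U=BOOO R=WWWR D=BRYG L=YYOR
Query: U face = BOOO

Answer: B O O O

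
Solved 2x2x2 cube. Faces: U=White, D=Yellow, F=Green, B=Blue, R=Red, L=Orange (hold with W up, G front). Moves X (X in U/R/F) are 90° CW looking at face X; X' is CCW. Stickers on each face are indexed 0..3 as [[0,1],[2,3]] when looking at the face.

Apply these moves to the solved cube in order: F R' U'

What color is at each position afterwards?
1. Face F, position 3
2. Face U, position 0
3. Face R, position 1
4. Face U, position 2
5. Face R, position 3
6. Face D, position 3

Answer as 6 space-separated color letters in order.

Answer: O B W W W G

Derivation:
After move 1 (F): F=GGGG U=WWOO R=WRWR D=RRYY L=OYOY
After move 2 (R'): R=RRWW U=WBOB F=GWGO D=RGYG B=YBRB
After move 3 (U'): U=BBWO F=OYGO R=GWWW B=RRRB L=YBOY
Query 1: F[3] = O
Query 2: U[0] = B
Query 3: R[1] = W
Query 4: U[2] = W
Query 5: R[3] = W
Query 6: D[3] = G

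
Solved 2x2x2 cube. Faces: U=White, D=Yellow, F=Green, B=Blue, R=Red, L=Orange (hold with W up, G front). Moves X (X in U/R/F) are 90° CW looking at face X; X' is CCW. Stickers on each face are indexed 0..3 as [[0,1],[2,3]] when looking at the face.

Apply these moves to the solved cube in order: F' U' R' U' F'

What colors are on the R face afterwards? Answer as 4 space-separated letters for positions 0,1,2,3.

Answer: W R O Y

Derivation:
After move 1 (F'): F=GGGG U=WWRR R=YRYR D=OOYY L=OWOW
After move 2 (U'): U=WRWR F=OWGG R=GGYR B=YRBB L=BBOW
After move 3 (R'): R=GRGY U=WBWY F=ORGR D=OWYG B=YROB
After move 4 (U'): U=BYWW F=BBGR R=ORGY B=GROB L=YROW
After move 5 (F'): F=BRBG U=BYOG R=WROY D=RWYG L=YWOW
Query: R face = WROY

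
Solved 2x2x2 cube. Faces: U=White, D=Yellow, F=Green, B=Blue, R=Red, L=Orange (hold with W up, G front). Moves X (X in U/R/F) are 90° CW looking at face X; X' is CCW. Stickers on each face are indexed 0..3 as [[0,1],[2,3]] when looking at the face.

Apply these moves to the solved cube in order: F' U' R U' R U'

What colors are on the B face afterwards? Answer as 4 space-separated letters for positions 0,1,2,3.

Answer: R O G B

Derivation:
After move 1 (F'): F=GGGG U=WWRR R=YRYR D=OOYY L=OWOW
After move 2 (U'): U=WRWR F=OWGG R=GGYR B=YRBB L=BBOW
After move 3 (R): R=YGRG U=WWWG F=OOGY D=OBYY B=RRRB
After move 4 (U'): U=WGWW F=BBGY R=OORG B=YGRB L=RROW
After move 5 (R): R=ROGO U=WBWY F=BBGY D=ORYY B=WGGB
After move 6 (U'): U=BYWW F=RRGY R=BBGO B=ROGB L=WGOW
Query: B face = ROGB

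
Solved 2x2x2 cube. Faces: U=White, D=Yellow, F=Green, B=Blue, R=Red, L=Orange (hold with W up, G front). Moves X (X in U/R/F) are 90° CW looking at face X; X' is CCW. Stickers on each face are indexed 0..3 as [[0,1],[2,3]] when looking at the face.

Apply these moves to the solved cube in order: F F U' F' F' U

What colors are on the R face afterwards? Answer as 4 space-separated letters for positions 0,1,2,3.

Answer: O R B R

Derivation:
After move 1 (F): F=GGGG U=WWOO R=WRWR D=RRYY L=OYOY
After move 2 (F): F=GGGG U=WWYY R=OROR D=WWYY L=OROR
After move 3 (U'): U=WYWY F=ORGG R=GGOR B=ORBB L=BBOR
After move 4 (F'): F=RGOG U=WYGO R=WGWR D=BRYY L=BYOW
After move 5 (F'): F=GGRO U=WYWW R=RGBR D=YWYY L=BOOG
After move 6 (U): U=WWWY F=RGRO R=ORBR B=BOBB L=GGOG
Query: R face = ORBR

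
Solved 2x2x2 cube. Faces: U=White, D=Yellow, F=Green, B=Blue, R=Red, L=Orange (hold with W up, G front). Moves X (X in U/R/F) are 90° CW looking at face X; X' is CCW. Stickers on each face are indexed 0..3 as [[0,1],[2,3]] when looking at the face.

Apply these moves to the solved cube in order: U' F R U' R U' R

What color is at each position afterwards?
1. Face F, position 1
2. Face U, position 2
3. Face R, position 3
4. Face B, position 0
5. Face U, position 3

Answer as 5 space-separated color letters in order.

After move 1 (U'): U=WWWW F=OOGG R=GGRR B=RRBB L=BBOO
After move 2 (F): F=GOGO U=WWOB R=WGWR D=RGYY L=BYOY
After move 3 (R): R=WWRG U=WOOO F=GGGY D=RBYR B=BRWB
After move 4 (U'): U=OOWO F=BYGY R=GGRG B=WWWB L=BROY
After move 5 (R): R=RGGG U=OYWY F=BBGR D=RWYW B=OWOB
After move 6 (U'): U=YYOW F=BRGR R=BBGG B=RGOB L=OWOY
After move 7 (R): R=GBGB U=YROR F=BWGW D=ROYR B=WGYB
Query 1: F[1] = W
Query 2: U[2] = O
Query 3: R[3] = B
Query 4: B[0] = W
Query 5: U[3] = R

Answer: W O B W R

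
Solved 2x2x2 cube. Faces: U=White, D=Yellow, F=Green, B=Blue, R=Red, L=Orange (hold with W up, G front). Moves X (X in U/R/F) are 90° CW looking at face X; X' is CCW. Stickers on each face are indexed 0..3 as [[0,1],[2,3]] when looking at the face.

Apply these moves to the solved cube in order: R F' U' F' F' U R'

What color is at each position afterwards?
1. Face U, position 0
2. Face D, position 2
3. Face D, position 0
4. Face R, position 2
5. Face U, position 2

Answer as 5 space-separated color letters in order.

After move 1 (R): R=RRRR U=WGWG F=GYGY D=YBYB B=WBWB
After move 2 (F'): F=YYGG U=WGRR R=BRYR D=OOYB L=OGOW
After move 3 (U'): U=GRWR F=OGGG R=YYYR B=BRWB L=WBOW
After move 4 (F'): F=GGOG U=GRYY R=OYOR D=BWYB L=WROW
After move 5 (F'): F=GGGO U=GROO R=WYBR D=RWYB L=WYOY
After move 6 (U): U=OGOR F=WYGO R=BRBR B=WYWB L=GGOY
After move 7 (R'): R=RRBB U=OWOW F=WGGR D=RYYO B=BYWB
Query 1: U[0] = O
Query 2: D[2] = Y
Query 3: D[0] = R
Query 4: R[2] = B
Query 5: U[2] = O

Answer: O Y R B O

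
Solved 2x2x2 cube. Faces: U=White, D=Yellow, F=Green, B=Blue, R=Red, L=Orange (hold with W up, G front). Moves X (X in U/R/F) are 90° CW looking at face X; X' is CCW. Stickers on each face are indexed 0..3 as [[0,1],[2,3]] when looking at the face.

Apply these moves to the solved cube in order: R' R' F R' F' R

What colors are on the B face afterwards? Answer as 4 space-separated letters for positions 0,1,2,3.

After move 1 (R'): R=RRRR U=WBWB F=GWGW D=YGYG B=YBYB
After move 2 (R'): R=RRRR U=WYWY F=GBGB D=YWYW B=GBGB
After move 3 (F): F=GGBB U=WYOO R=WRYR D=RRYW L=OYOW
After move 4 (R'): R=RRWY U=WGOG F=GYBO D=RGYB B=WBRB
After move 5 (F'): F=YOGB U=WGRW R=GRRY D=YWYB L=OGOO
After move 6 (R): R=RGYR U=WORB F=YWGB D=YRYW B=WBGB
Query: B face = WBGB

Answer: W B G B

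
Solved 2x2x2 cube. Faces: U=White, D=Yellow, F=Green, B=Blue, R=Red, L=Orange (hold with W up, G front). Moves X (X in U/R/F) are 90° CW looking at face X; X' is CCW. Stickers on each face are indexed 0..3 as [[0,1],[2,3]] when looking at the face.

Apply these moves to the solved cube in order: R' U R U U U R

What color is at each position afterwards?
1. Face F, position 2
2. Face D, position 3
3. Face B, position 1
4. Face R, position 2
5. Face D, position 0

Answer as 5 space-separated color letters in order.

Answer: G R Y B Y

Derivation:
After move 1 (R'): R=RRRR U=WBWB F=GWGW D=YGYG B=YBYB
After move 2 (U): U=WWBB F=RRGW R=YBRR B=OOYB L=GWOO
After move 3 (R): R=RYRB U=WRBW F=RGGG D=YYYO B=BOWB
After move 4 (U): U=BWWR F=RYGG R=BORB B=GWWB L=RGOO
After move 5 (U): U=WBRW F=BOGG R=GWRB B=RGWB L=RYOO
After move 6 (U): U=RWWB F=GWGG R=RGRB B=RYWB L=BOOO
After move 7 (R): R=RRBG U=RWWG F=GYGO D=YWYR B=BYWB
Query 1: F[2] = G
Query 2: D[3] = R
Query 3: B[1] = Y
Query 4: R[2] = B
Query 5: D[0] = Y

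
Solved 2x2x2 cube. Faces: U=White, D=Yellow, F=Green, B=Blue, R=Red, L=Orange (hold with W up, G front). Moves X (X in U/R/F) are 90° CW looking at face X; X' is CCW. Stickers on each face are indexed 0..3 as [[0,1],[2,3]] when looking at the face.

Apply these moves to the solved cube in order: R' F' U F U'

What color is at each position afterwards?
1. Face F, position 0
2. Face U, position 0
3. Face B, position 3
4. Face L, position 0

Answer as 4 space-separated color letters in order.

Answer: W W B O

Derivation:
After move 1 (R'): R=RRRR U=WBWB F=GWGW D=YGYG B=YBYB
After move 2 (F'): F=WWGG U=WBRR R=GRYR D=OOYG L=OBOW
After move 3 (U): U=RWRB F=GRGG R=YBYR B=OBYB L=WWOW
After move 4 (F): F=GGGR U=RWWW R=RBBR D=YYYG L=WOOO
After move 5 (U'): U=WWRW F=WOGR R=GGBR B=RBYB L=OBOO
Query 1: F[0] = W
Query 2: U[0] = W
Query 3: B[3] = B
Query 4: L[0] = O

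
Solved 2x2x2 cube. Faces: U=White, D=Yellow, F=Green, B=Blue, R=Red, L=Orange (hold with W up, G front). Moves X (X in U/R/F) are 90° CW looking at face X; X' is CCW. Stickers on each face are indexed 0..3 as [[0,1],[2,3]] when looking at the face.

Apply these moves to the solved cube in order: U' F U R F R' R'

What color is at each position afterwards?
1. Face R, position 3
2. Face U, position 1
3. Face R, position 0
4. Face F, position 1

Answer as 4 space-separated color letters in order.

Answer: B W R W

Derivation:
After move 1 (U'): U=WWWW F=OOGG R=GGRR B=RRBB L=BBOO
After move 2 (F): F=GOGO U=WWOB R=WGWR D=RGYY L=BYOY
After move 3 (U): U=OWBW F=WGGO R=RRWR B=BYBB L=GOOY
After move 4 (R): R=WRRR U=OGBO F=WGGY D=RBYB B=WYWB
After move 5 (F): F=GWYG U=OGYO R=BROR D=RWYB L=GROB
After move 6 (R'): R=RRBO U=OWYW F=GGYO D=RWYG B=BYWB
After move 7 (R'): R=RORB U=OWYB F=GWYW D=RGYO B=GYWB
Query 1: R[3] = B
Query 2: U[1] = W
Query 3: R[0] = R
Query 4: F[1] = W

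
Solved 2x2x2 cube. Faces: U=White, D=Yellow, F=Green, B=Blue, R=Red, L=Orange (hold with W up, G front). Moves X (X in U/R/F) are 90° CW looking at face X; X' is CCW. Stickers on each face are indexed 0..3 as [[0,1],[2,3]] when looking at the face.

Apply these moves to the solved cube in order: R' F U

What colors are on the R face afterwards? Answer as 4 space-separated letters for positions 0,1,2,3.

After move 1 (R'): R=RRRR U=WBWB F=GWGW D=YGYG B=YBYB
After move 2 (F): F=GGWW U=WBOO R=WRBR D=RRYG L=OYOG
After move 3 (U): U=OWOB F=WRWW R=YBBR B=OYYB L=GGOG
Query: R face = YBBR

Answer: Y B B R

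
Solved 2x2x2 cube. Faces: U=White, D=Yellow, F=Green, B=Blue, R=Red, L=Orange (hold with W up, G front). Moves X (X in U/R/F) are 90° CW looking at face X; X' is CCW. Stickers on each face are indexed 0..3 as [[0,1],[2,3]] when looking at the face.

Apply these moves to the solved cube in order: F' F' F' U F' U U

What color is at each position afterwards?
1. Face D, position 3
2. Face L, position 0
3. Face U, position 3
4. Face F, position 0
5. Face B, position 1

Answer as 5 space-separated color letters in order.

After move 1 (F'): F=GGGG U=WWRR R=YRYR D=OOYY L=OWOW
After move 2 (F'): F=GGGG U=WWYY R=OROR D=WWYY L=OROR
After move 3 (F'): F=GGGG U=WWOO R=WRWR D=RRYY L=OYOY
After move 4 (U): U=OWOW F=WRGG R=BBWR B=OYBB L=GGOY
After move 5 (F'): F=RGWG U=OWBW R=RBRR D=GYYY L=GWOO
After move 6 (U): U=BOWW F=RBWG R=OYRR B=GWBB L=RGOO
After move 7 (U): U=WBWO F=OYWG R=GWRR B=RGBB L=RBOO
Query 1: D[3] = Y
Query 2: L[0] = R
Query 3: U[3] = O
Query 4: F[0] = O
Query 5: B[1] = G

Answer: Y R O O G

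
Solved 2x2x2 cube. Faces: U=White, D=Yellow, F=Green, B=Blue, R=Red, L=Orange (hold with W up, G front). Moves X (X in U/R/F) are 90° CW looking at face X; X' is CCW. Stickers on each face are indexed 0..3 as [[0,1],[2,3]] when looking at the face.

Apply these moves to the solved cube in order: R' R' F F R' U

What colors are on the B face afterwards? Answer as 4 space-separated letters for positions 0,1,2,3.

After move 1 (R'): R=RRRR U=WBWB F=GWGW D=YGYG B=YBYB
After move 2 (R'): R=RRRR U=WYWY F=GBGB D=YWYW B=GBGB
After move 3 (F): F=GGBB U=WYOO R=WRYR D=RRYW L=OYOW
After move 4 (F): F=BGBG U=WYWY R=OROR D=YWYW L=OROR
After move 5 (R'): R=RROO U=WGWG F=BYBY D=YGYG B=WBWB
After move 6 (U): U=WWGG F=RRBY R=WBOO B=ORWB L=BYOR
Query: B face = ORWB

Answer: O R W B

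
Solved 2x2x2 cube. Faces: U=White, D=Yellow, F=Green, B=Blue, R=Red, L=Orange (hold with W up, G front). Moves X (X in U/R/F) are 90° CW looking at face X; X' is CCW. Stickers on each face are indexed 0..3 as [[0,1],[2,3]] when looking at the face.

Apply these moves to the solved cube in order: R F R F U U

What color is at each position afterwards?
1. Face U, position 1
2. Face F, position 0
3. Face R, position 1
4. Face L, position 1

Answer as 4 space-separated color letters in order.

After move 1 (R): R=RRRR U=WGWG F=GYGY D=YBYB B=WBWB
After move 2 (F): F=GGYY U=WGOO R=WRGR D=RRYB L=OYOB
After move 3 (R): R=GWRR U=WGOY F=GRYB D=RWYW B=OBGB
After move 4 (F): F=YGBR U=WGBY R=OWYR D=RGYW L=OROW
After move 5 (U): U=BWYG F=OWBR R=OBYR B=ORGB L=YGOW
After move 6 (U): U=YBGW F=OBBR R=ORYR B=YGGB L=OWOW
Query 1: U[1] = B
Query 2: F[0] = O
Query 3: R[1] = R
Query 4: L[1] = W

Answer: B O R W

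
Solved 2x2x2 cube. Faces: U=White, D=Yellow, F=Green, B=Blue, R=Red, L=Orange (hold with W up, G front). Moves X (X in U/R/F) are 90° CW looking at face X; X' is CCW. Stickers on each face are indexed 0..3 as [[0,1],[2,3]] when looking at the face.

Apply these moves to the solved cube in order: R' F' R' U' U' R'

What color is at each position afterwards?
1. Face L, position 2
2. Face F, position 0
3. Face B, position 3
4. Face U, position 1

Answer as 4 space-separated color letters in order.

Answer: O G B O

Derivation:
After move 1 (R'): R=RRRR U=WBWB F=GWGW D=YGYG B=YBYB
After move 2 (F'): F=WWGG U=WBRR R=GRYR D=OOYG L=OBOW
After move 3 (R'): R=RRGY U=WYRY F=WBGR D=OWYG B=GBOB
After move 4 (U'): U=YYWR F=OBGR R=WBGY B=RROB L=GBOW
After move 5 (U'): U=YRYW F=GBGR R=OBGY B=WBOB L=RROW
After move 6 (R'): R=BYOG U=YOYW F=GRGW D=OBYR B=GBWB
Query 1: L[2] = O
Query 2: F[0] = G
Query 3: B[3] = B
Query 4: U[1] = O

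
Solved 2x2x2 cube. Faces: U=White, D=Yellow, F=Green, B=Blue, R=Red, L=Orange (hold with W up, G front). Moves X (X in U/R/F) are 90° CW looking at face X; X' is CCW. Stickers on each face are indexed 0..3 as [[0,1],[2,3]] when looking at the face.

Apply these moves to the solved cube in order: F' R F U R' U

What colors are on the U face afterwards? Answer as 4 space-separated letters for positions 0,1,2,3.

After move 1 (F'): F=GGGG U=WWRR R=YRYR D=OOYY L=OWOW
After move 2 (R): R=YYRR U=WGRG F=GOGY D=OBYB B=RBWB
After move 3 (F): F=GGYO U=WGWW R=RYGR D=RYYB L=OOOB
After move 4 (U): U=WWWG F=RYYO R=RBGR B=OOWB L=GGOB
After move 5 (R'): R=BRRG U=WWWO F=RWYG D=RYYO B=BOYB
After move 6 (U): U=WWOW F=BRYG R=BORG B=GGYB L=RWOB
Query: U face = WWOW

Answer: W W O W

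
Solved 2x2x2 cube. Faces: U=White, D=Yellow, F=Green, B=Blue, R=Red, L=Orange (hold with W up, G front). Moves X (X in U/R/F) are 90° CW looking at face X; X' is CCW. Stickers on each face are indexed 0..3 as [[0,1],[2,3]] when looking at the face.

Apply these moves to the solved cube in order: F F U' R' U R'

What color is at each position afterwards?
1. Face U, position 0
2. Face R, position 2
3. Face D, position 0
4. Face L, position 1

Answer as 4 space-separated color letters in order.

After move 1 (F): F=GGGG U=WWOO R=WRWR D=RRYY L=OYOY
After move 2 (F): F=GGGG U=WWYY R=OROR D=WWYY L=OROR
After move 3 (U'): U=WYWY F=ORGG R=GGOR B=ORBB L=BBOR
After move 4 (R'): R=GRGO U=WBWO F=OYGY D=WRYG B=YRWB
After move 5 (U): U=WWOB F=GRGY R=YRGO B=BBWB L=OYOR
After move 6 (R'): R=ROYG U=WWOB F=GWGB D=WRYY B=GBRB
Query 1: U[0] = W
Query 2: R[2] = Y
Query 3: D[0] = W
Query 4: L[1] = Y

Answer: W Y W Y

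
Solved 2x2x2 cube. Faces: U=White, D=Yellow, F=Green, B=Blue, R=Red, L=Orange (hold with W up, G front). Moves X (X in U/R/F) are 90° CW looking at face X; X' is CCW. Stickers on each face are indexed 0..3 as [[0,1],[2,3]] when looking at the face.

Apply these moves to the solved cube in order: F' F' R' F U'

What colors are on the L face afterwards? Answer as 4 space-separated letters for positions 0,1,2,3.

Answer: Y B O G

Derivation:
After move 1 (F'): F=GGGG U=WWRR R=YRYR D=OOYY L=OWOW
After move 2 (F'): F=GGGG U=WWYY R=OROR D=WWYY L=OROR
After move 3 (R'): R=RROO U=WBYB F=GWGY D=WGYG B=YBWB
After move 4 (F): F=GGYW U=WBRR R=YRBO D=ORYG L=OWOG
After move 5 (U'): U=BRWR F=OWYW R=GGBO B=YRWB L=YBOG
Query: L face = YBOG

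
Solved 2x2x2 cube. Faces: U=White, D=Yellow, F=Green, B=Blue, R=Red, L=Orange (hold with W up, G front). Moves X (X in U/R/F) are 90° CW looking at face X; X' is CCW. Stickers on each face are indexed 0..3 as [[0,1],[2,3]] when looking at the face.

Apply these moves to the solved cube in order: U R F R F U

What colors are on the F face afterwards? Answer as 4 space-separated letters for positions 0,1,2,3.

After move 1 (U): U=WWWW F=RRGG R=BBRR B=OOBB L=GGOO
After move 2 (R): R=RBRB U=WRWG F=RYGY D=YBYO B=WOWB
After move 3 (F): F=GRYY U=WROG R=WBGB D=RRYO L=GYOB
After move 4 (R): R=GWBB U=WROY F=GRYO D=RWYW B=GORB
After move 5 (F): F=YGOR U=WRBY R=OWYB D=BGYW L=GROW
After move 6 (U): U=BWYR F=OWOR R=GOYB B=GRRB L=YGOW
Query: F face = OWOR

Answer: O W O R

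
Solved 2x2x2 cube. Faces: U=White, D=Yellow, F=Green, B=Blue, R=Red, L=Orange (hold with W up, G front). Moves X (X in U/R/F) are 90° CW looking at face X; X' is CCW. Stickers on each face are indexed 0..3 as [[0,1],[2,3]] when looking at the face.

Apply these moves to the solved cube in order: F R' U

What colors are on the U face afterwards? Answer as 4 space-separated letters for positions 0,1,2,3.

After move 1 (F): F=GGGG U=WWOO R=WRWR D=RRYY L=OYOY
After move 2 (R'): R=RRWW U=WBOB F=GWGO D=RGYG B=YBRB
After move 3 (U): U=OWBB F=RRGO R=YBWW B=OYRB L=GWOY
Query: U face = OWBB

Answer: O W B B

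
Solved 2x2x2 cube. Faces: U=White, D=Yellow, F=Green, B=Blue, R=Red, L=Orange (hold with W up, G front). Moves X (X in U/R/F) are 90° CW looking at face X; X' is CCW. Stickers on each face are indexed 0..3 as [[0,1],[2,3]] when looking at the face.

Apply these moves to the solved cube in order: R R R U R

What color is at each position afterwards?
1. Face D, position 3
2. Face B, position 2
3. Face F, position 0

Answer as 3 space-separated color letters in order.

After move 1 (R): R=RRRR U=WGWG F=GYGY D=YBYB B=WBWB
After move 2 (R): R=RRRR U=WYWY F=GBGB D=YWYW B=GBGB
After move 3 (R): R=RRRR U=WBWB F=GWGW D=YGYG B=YBYB
After move 4 (U): U=WWBB F=RRGW R=YBRR B=OOYB L=GWOO
After move 5 (R): R=RYRB U=WRBW F=RGGG D=YYYO B=BOWB
Query 1: D[3] = O
Query 2: B[2] = W
Query 3: F[0] = R

Answer: O W R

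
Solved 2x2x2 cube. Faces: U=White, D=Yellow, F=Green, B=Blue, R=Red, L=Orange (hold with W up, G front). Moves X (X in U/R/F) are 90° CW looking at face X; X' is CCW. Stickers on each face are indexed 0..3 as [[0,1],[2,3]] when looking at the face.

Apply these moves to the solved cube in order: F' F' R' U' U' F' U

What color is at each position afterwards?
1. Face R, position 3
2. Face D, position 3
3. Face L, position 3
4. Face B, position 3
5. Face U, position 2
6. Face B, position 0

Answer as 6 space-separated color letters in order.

After move 1 (F'): F=GGGG U=WWRR R=YRYR D=OOYY L=OWOW
After move 2 (F'): F=GGGG U=WWYY R=OROR D=WWYY L=OROR
After move 3 (R'): R=RROO U=WBYB F=GWGY D=WGYG B=YBWB
After move 4 (U'): U=BBWY F=ORGY R=GWOO B=RRWB L=YBOR
After move 5 (U'): U=BYBW F=YBGY R=OROO B=GWWB L=RROR
After move 6 (F'): F=BYYG U=BYOO R=GRWO D=RRYG L=RWOB
After move 7 (U): U=OBOY F=GRYG R=GWWO B=RWWB L=BYOB
Query 1: R[3] = O
Query 2: D[3] = G
Query 3: L[3] = B
Query 4: B[3] = B
Query 5: U[2] = O
Query 6: B[0] = R

Answer: O G B B O R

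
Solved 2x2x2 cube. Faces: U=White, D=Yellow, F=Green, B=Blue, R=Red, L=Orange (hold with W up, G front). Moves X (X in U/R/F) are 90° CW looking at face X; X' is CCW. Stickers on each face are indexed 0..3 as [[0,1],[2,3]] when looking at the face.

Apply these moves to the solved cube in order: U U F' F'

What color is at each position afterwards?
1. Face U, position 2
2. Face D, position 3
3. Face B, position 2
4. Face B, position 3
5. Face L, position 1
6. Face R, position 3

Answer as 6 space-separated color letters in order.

After move 1 (U): U=WWWW F=RRGG R=BBRR B=OOBB L=GGOO
After move 2 (U): U=WWWW F=BBGG R=OORR B=GGBB L=RROO
After move 3 (F'): F=BGBG U=WWOR R=YOYR D=ROYY L=RWOW
After move 4 (F'): F=GGBB U=WWYY R=OORR D=WWYY L=RROO
Query 1: U[2] = Y
Query 2: D[3] = Y
Query 3: B[2] = B
Query 4: B[3] = B
Query 5: L[1] = R
Query 6: R[3] = R

Answer: Y Y B B R R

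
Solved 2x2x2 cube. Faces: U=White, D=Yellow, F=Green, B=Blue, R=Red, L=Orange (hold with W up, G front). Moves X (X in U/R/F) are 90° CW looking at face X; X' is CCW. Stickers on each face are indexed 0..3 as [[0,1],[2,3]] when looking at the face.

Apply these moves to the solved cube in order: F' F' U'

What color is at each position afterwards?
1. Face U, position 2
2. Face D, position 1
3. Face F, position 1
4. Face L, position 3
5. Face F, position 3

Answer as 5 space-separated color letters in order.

After move 1 (F'): F=GGGG U=WWRR R=YRYR D=OOYY L=OWOW
After move 2 (F'): F=GGGG U=WWYY R=OROR D=WWYY L=OROR
After move 3 (U'): U=WYWY F=ORGG R=GGOR B=ORBB L=BBOR
Query 1: U[2] = W
Query 2: D[1] = W
Query 3: F[1] = R
Query 4: L[3] = R
Query 5: F[3] = G

Answer: W W R R G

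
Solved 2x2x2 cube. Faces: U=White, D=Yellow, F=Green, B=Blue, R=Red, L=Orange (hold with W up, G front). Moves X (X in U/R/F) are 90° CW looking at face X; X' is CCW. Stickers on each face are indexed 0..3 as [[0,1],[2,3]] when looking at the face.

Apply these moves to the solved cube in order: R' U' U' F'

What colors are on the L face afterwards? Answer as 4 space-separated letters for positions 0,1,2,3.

After move 1 (R'): R=RRRR U=WBWB F=GWGW D=YGYG B=YBYB
After move 2 (U'): U=BBWW F=OOGW R=GWRR B=RRYB L=YBOO
After move 3 (U'): U=BWBW F=YBGW R=OORR B=GWYB L=RROO
After move 4 (F'): F=BWYG U=BWOR R=GOYR D=ROYG L=RWOB
Query: L face = RWOB

Answer: R W O B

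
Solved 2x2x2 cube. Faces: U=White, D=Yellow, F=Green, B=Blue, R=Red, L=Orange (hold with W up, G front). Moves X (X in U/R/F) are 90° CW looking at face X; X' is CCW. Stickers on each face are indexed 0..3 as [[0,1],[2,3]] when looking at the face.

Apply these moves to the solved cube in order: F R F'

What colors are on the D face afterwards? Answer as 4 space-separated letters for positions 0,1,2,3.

After move 1 (F): F=GGGG U=WWOO R=WRWR D=RRYY L=OYOY
After move 2 (R): R=WWRR U=WGOG F=GRGY D=RBYB B=OBWB
After move 3 (F'): F=RYGG U=WGWR R=BWRR D=YYYB L=OGOO
Query: D face = YYYB

Answer: Y Y Y B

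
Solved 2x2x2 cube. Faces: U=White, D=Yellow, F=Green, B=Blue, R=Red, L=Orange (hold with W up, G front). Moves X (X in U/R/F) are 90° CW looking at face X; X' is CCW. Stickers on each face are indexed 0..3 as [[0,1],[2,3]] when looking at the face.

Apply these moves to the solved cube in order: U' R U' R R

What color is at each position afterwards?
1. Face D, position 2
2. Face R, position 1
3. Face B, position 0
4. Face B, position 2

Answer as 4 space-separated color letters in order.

After move 1 (U'): U=WWWW F=OOGG R=GGRR B=RRBB L=BBOO
After move 2 (R): R=RGRG U=WOWG F=OYGY D=YBYR B=WRWB
After move 3 (U'): U=OGWW F=BBGY R=OYRG B=RGWB L=WROO
After move 4 (R): R=ROGY U=OBWY F=BBGR D=YWYR B=WGGB
After move 5 (R): R=GRYO U=OBWR F=BWGR D=YGYW B=YGBB
Query 1: D[2] = Y
Query 2: R[1] = R
Query 3: B[0] = Y
Query 4: B[2] = B

Answer: Y R Y B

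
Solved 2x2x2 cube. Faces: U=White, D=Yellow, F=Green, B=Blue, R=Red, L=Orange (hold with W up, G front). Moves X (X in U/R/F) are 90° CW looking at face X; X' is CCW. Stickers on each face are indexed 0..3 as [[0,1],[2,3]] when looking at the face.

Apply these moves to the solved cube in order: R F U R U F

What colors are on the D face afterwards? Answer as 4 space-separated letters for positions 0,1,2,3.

Answer: R G Y O

Derivation:
After move 1 (R): R=RRRR U=WGWG F=GYGY D=YBYB B=WBWB
After move 2 (F): F=GGYY U=WGOO R=WRGR D=RRYB L=OYOB
After move 3 (U): U=OWOG F=WRYY R=WBGR B=OYWB L=GGOB
After move 4 (R): R=GWRB U=OROY F=WRYB D=RWYO B=GYWB
After move 5 (U): U=OOYR F=GWYB R=GYRB B=GGWB L=WROB
After move 6 (F): F=YGBW U=OOBR R=YYRB D=RGYO L=WROW
Query: D face = RGYO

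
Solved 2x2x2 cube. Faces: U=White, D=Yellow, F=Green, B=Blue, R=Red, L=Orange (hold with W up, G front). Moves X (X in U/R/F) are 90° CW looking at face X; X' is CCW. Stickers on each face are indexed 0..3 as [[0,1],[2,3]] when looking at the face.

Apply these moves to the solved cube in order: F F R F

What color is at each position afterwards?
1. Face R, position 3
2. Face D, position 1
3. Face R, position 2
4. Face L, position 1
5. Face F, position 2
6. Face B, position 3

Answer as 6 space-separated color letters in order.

After move 1 (F): F=GGGG U=WWOO R=WRWR D=RRYY L=OYOY
After move 2 (F): F=GGGG U=WWYY R=OROR D=WWYY L=OROR
After move 3 (R): R=OORR U=WGYG F=GWGY D=WBYB B=YBWB
After move 4 (F): F=GGYW U=WGRR R=YOGR D=ROYB L=OWOB
Query 1: R[3] = R
Query 2: D[1] = O
Query 3: R[2] = G
Query 4: L[1] = W
Query 5: F[2] = Y
Query 6: B[3] = B

Answer: R O G W Y B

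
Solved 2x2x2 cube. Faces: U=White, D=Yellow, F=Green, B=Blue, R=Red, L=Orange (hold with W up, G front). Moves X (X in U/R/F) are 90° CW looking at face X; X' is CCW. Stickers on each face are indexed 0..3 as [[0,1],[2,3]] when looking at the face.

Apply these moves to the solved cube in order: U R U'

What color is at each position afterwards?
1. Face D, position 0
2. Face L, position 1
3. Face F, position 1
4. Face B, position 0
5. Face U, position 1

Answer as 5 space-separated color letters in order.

Answer: Y O G R G

Derivation:
After move 1 (U): U=WWWW F=RRGG R=BBRR B=OOBB L=GGOO
After move 2 (R): R=RBRB U=WRWG F=RYGY D=YBYO B=WOWB
After move 3 (U'): U=RGWW F=GGGY R=RYRB B=RBWB L=WOOO
Query 1: D[0] = Y
Query 2: L[1] = O
Query 3: F[1] = G
Query 4: B[0] = R
Query 5: U[1] = G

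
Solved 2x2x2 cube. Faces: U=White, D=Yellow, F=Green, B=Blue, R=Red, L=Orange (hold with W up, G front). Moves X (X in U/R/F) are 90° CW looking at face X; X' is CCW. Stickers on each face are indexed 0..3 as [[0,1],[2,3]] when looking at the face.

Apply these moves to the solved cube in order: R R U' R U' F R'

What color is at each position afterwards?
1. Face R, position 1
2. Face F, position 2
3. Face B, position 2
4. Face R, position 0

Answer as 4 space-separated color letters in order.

After move 1 (R): R=RRRR U=WGWG F=GYGY D=YBYB B=WBWB
After move 2 (R): R=RRRR U=WYWY F=GBGB D=YWYW B=GBGB
After move 3 (U'): U=YYWW F=OOGB R=GBRR B=RRGB L=GBOO
After move 4 (R): R=RGRB U=YOWB F=OWGW D=YGYR B=WRYB
After move 5 (U'): U=OBYW F=GBGW R=OWRB B=RGYB L=WROO
After move 6 (F): F=GGWB U=OBOR R=YWWB D=ROYR L=WYOG
After move 7 (R'): R=WBYW U=OYOR F=GBWR D=RGYB B=RGOB
Query 1: R[1] = B
Query 2: F[2] = W
Query 3: B[2] = O
Query 4: R[0] = W

Answer: B W O W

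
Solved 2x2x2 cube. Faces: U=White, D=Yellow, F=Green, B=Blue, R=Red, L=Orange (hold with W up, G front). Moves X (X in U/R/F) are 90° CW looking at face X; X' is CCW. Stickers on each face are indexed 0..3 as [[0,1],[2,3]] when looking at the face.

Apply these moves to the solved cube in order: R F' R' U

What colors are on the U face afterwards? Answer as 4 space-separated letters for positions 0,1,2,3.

Answer: R W W W

Derivation:
After move 1 (R): R=RRRR U=WGWG F=GYGY D=YBYB B=WBWB
After move 2 (F'): F=YYGG U=WGRR R=BRYR D=OOYB L=OGOW
After move 3 (R'): R=RRBY U=WWRW F=YGGR D=OYYG B=BBOB
After move 4 (U): U=RWWW F=RRGR R=BBBY B=OGOB L=YGOW
Query: U face = RWWW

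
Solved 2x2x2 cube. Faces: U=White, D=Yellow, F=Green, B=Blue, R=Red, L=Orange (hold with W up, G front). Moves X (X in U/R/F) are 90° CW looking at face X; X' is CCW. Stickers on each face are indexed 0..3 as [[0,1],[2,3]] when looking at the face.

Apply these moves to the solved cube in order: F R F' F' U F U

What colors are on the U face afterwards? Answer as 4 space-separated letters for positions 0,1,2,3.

Answer: W B G W

Derivation:
After move 1 (F): F=GGGG U=WWOO R=WRWR D=RRYY L=OYOY
After move 2 (R): R=WWRR U=WGOG F=GRGY D=RBYB B=OBWB
After move 3 (F'): F=RYGG U=WGWR R=BWRR D=YYYB L=OGOO
After move 4 (F'): F=YGRG U=WGBR R=YWYR D=GOYB L=OROW
After move 5 (U): U=BWRG F=YWRG R=OBYR B=ORWB L=YGOW
After move 6 (F): F=RYGW U=BWWG R=RBGR D=YOYB L=YGOO
After move 7 (U): U=WBGW F=RBGW R=ORGR B=YGWB L=RYOO
Query: U face = WBGW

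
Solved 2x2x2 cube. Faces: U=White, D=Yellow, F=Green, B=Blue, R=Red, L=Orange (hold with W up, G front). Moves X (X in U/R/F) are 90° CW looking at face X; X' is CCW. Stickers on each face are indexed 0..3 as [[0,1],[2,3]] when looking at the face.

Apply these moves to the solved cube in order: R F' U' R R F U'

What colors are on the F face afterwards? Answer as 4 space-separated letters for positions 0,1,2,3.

Answer: W O B W

Derivation:
After move 1 (R): R=RRRR U=WGWG F=GYGY D=YBYB B=WBWB
After move 2 (F'): F=YYGG U=WGRR R=BRYR D=OOYB L=OGOW
After move 3 (U'): U=GRWR F=OGGG R=YYYR B=BRWB L=WBOW
After move 4 (R): R=YYRY U=GGWG F=OOGB D=OWYB B=RRRB
After move 5 (R): R=RYYY U=GOWB F=OWGB D=ORYR B=GRGB
After move 6 (F): F=GOBW U=GOWB R=WYBY D=YRYR L=WOOR
After move 7 (U'): U=OBGW F=WOBW R=GOBY B=WYGB L=GROR
Query: F face = WOBW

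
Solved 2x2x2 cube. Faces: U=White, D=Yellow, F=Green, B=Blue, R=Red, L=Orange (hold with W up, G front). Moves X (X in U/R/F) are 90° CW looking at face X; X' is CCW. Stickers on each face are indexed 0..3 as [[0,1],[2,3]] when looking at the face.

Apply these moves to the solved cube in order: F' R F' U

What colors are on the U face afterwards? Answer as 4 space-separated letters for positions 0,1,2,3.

After move 1 (F'): F=GGGG U=WWRR R=YRYR D=OOYY L=OWOW
After move 2 (R): R=YYRR U=WGRG F=GOGY D=OBYB B=RBWB
After move 3 (F'): F=OYGG U=WGYR R=BYOR D=WWYB L=OGOR
After move 4 (U): U=YWRG F=BYGG R=RBOR B=OGWB L=OYOR
Query: U face = YWRG

Answer: Y W R G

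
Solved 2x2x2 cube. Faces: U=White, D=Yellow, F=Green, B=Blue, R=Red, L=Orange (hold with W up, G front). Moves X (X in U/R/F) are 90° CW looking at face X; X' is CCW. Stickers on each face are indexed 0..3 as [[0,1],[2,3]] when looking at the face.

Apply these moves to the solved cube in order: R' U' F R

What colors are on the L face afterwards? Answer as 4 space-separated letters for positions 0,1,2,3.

After move 1 (R'): R=RRRR U=WBWB F=GWGW D=YGYG B=YBYB
After move 2 (U'): U=BBWW F=OOGW R=GWRR B=RRYB L=YBOO
After move 3 (F): F=GOWO U=BBOB R=WWWR D=RGYG L=YYOG
After move 4 (R): R=WWRW U=BOOO F=GGWG D=RYYR B=BRBB
Query: L face = YYOG

Answer: Y Y O G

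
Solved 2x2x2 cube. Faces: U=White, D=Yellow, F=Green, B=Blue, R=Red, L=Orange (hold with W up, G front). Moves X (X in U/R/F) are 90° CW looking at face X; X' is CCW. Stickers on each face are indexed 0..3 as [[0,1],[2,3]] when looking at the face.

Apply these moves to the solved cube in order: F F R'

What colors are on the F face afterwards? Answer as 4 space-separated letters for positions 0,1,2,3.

Answer: G W G Y

Derivation:
After move 1 (F): F=GGGG U=WWOO R=WRWR D=RRYY L=OYOY
After move 2 (F): F=GGGG U=WWYY R=OROR D=WWYY L=OROR
After move 3 (R'): R=RROO U=WBYB F=GWGY D=WGYG B=YBWB
Query: F face = GWGY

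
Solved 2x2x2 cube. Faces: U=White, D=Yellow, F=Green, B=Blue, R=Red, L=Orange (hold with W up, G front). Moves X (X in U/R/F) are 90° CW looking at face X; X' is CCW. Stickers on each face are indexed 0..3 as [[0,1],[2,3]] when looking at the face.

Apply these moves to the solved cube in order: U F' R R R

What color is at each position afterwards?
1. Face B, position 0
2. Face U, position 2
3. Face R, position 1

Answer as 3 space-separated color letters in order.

Answer: Y B R

Derivation:
After move 1 (U): U=WWWW F=RRGG R=BBRR B=OOBB L=GGOO
After move 2 (F'): F=RGRG U=WWBR R=YBYR D=GOYY L=GWOW
After move 3 (R): R=YYRB U=WGBG F=RORY D=GBYO B=ROWB
After move 4 (R): R=RYBY U=WOBY F=RBRO D=GWYR B=GOGB
After move 5 (R): R=BRYY U=WBBO F=RWRR D=GGYG B=YOOB
Query 1: B[0] = Y
Query 2: U[2] = B
Query 3: R[1] = R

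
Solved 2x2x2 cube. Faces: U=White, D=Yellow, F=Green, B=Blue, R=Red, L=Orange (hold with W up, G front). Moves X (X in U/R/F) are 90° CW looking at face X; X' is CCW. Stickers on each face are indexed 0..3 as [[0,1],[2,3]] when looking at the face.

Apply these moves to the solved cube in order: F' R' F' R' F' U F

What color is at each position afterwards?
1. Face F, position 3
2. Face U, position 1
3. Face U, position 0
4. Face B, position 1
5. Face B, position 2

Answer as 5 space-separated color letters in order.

Answer: Y W R Y W

Derivation:
After move 1 (F'): F=GGGG U=WWRR R=YRYR D=OOYY L=OWOW
After move 2 (R'): R=RRYY U=WBRB F=GWGR D=OGYG B=YBOB
After move 3 (F'): F=WRGG U=WBRY R=GROY D=WWYG L=OBOR
After move 4 (R'): R=RYGO U=WORY F=WBGY D=WRYG B=GBWB
After move 5 (F'): F=BYWG U=WORG R=RYWO D=BRYG L=OYOR
After move 6 (U): U=RWGO F=RYWG R=GBWO B=OYWB L=BYOR
After move 7 (F): F=WRGY U=RWRY R=GBOO D=WGYG L=BBOR
Query 1: F[3] = Y
Query 2: U[1] = W
Query 3: U[0] = R
Query 4: B[1] = Y
Query 5: B[2] = W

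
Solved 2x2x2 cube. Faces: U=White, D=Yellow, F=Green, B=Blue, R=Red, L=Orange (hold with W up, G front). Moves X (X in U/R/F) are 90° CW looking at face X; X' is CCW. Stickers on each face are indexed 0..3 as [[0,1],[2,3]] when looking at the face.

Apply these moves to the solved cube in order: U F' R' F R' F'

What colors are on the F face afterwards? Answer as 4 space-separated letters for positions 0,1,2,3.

After move 1 (U): U=WWWW F=RRGG R=BBRR B=OOBB L=GGOO
After move 2 (F'): F=RGRG U=WWBR R=YBYR D=GOYY L=GWOW
After move 3 (R'): R=BRYY U=WBBO F=RWRR D=GGYG B=YOOB
After move 4 (F): F=RRRW U=WBWW R=BROY D=YBYG L=GGOG
After move 5 (R'): R=RYBO U=WOWY F=RBRW D=YRYW B=GOBB
After move 6 (F'): F=BWRR U=WORB R=RYYO D=GGYW L=GYOW
Query: F face = BWRR

Answer: B W R R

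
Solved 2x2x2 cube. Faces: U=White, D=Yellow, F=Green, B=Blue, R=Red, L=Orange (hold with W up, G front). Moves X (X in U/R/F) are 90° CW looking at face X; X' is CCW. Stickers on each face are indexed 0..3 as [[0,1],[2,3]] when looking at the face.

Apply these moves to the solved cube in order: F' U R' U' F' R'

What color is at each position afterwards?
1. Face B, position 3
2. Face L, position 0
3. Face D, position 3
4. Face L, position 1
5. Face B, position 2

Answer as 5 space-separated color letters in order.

After move 1 (F'): F=GGGG U=WWRR R=YRYR D=OOYY L=OWOW
After move 2 (U): U=RWRW F=YRGG R=BBYR B=OWBB L=GGOW
After move 3 (R'): R=BRBY U=RBRO F=YWGW D=ORYG B=YWOB
After move 4 (U'): U=BORR F=GGGW R=YWBY B=BROB L=YWOW
After move 5 (F'): F=GWGG U=BOYB R=RWOY D=WWYG L=YROR
After move 6 (R'): R=WYRO U=BOYB F=GOGB D=WWYG B=GRWB
Query 1: B[3] = B
Query 2: L[0] = Y
Query 3: D[3] = G
Query 4: L[1] = R
Query 5: B[2] = W

Answer: B Y G R W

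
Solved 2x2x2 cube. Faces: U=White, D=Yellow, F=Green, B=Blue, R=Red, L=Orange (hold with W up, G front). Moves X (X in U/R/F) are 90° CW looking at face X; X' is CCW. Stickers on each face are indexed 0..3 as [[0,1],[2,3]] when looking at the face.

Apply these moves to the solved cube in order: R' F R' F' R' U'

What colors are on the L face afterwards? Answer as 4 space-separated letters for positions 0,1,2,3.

Answer: W B O O

Derivation:
After move 1 (R'): R=RRRR U=WBWB F=GWGW D=YGYG B=YBYB
After move 2 (F): F=GGWW U=WBOO R=WRBR D=RRYG L=OYOG
After move 3 (R'): R=RRWB U=WYOY F=GBWO D=RGYW B=GBRB
After move 4 (F'): F=BOGW U=WYRW R=GRRB D=YGYW L=OYOO
After move 5 (R'): R=RBGR U=WRRG F=BYGW D=YOYW B=WBGB
After move 6 (U'): U=RGWR F=OYGW R=BYGR B=RBGB L=WBOO
Query: L face = WBOO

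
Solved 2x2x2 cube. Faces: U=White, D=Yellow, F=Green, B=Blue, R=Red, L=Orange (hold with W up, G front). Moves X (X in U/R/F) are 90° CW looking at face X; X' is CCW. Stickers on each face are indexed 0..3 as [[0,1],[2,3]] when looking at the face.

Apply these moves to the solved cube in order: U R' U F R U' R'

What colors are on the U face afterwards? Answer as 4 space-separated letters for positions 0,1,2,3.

After move 1 (U): U=WWWW F=RRGG R=BBRR B=OOBB L=GGOO
After move 2 (R'): R=BRBR U=WBWO F=RWGW D=YRYG B=YOYB
After move 3 (U): U=WWOB F=BRGW R=YOBR B=GGYB L=RWOO
After move 4 (F): F=GBWR U=WWOW R=OOBR D=BYYG L=RYOR
After move 5 (R): R=BORO U=WBOR F=GYWG D=BYYG B=WGWB
After move 6 (U'): U=BRWO F=RYWG R=GYRO B=BOWB L=WGOR
After move 7 (R'): R=YOGR U=BWWB F=RRWO D=BYYG B=GOYB
Query: U face = BWWB

Answer: B W W B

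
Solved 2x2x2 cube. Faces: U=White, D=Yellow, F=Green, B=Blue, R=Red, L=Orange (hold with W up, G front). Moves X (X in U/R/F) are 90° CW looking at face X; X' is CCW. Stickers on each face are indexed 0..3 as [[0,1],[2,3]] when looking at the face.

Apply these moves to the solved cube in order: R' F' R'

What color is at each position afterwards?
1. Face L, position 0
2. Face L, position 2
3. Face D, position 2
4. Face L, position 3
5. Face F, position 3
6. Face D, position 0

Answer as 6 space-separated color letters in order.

After move 1 (R'): R=RRRR U=WBWB F=GWGW D=YGYG B=YBYB
After move 2 (F'): F=WWGG U=WBRR R=GRYR D=OOYG L=OBOW
After move 3 (R'): R=RRGY U=WYRY F=WBGR D=OWYG B=GBOB
Query 1: L[0] = O
Query 2: L[2] = O
Query 3: D[2] = Y
Query 4: L[3] = W
Query 5: F[3] = R
Query 6: D[0] = O

Answer: O O Y W R O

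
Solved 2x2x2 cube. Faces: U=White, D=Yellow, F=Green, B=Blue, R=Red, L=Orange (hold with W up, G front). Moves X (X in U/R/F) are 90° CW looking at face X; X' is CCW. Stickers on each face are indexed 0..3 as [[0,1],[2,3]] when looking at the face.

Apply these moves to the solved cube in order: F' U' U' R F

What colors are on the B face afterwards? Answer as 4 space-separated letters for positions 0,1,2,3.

Answer: W G R B

Derivation:
After move 1 (F'): F=GGGG U=WWRR R=YRYR D=OOYY L=OWOW
After move 2 (U'): U=WRWR F=OWGG R=GGYR B=YRBB L=BBOW
After move 3 (U'): U=RRWW F=BBGG R=OWYR B=GGBB L=YROW
After move 4 (R): R=YORW U=RBWG F=BOGY D=OBYG B=WGRB
After move 5 (F): F=GBYO U=RBWR R=WOGW D=RYYG L=YOOB
Query: B face = WGRB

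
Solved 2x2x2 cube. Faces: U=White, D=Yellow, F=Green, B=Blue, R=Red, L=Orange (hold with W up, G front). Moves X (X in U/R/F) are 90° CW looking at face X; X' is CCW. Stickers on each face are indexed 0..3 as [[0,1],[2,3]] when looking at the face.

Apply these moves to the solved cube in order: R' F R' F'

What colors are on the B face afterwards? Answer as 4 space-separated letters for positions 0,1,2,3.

Answer: G B R B

Derivation:
After move 1 (R'): R=RRRR U=WBWB F=GWGW D=YGYG B=YBYB
After move 2 (F): F=GGWW U=WBOO R=WRBR D=RRYG L=OYOG
After move 3 (R'): R=RRWB U=WYOY F=GBWO D=RGYW B=GBRB
After move 4 (F'): F=BOGW U=WYRW R=GRRB D=YGYW L=OYOO
Query: B face = GBRB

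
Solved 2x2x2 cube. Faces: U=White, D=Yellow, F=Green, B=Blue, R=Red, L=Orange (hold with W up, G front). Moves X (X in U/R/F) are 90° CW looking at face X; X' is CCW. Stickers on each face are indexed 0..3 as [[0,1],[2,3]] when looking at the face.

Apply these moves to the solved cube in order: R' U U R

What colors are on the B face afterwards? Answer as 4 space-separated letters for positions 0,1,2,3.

After move 1 (R'): R=RRRR U=WBWB F=GWGW D=YGYG B=YBYB
After move 2 (U): U=WWBB F=RRGW R=YBRR B=OOYB L=GWOO
After move 3 (U): U=BWBW F=YBGW R=OORR B=GWYB L=RROO
After move 4 (R): R=RORO U=BBBW F=YGGG D=YYYG B=WWWB
Query: B face = WWWB

Answer: W W W B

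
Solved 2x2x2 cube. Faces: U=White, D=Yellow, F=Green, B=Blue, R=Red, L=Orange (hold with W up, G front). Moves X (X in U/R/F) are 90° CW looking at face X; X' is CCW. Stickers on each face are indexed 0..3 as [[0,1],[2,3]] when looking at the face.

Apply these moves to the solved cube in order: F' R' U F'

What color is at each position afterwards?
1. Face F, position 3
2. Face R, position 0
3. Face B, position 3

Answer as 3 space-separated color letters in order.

After move 1 (F'): F=GGGG U=WWRR R=YRYR D=OOYY L=OWOW
After move 2 (R'): R=RRYY U=WBRB F=GWGR D=OGYG B=YBOB
After move 3 (U): U=RWBB F=RRGR R=YBYY B=OWOB L=GWOW
After move 4 (F'): F=RRRG U=RWYY R=GBOY D=WWYG L=GBOB
Query 1: F[3] = G
Query 2: R[0] = G
Query 3: B[3] = B

Answer: G G B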